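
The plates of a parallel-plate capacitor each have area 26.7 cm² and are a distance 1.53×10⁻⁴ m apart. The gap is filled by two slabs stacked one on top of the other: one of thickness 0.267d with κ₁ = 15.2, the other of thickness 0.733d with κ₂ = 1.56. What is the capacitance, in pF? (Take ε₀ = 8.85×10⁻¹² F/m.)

A = 26.7 cm² = 2.67×10⁻³ m².
Stacked slabs ⇒ two capacitors in series, each with the full plate area.
C₁ = κ₁ε₀A/d₁ = 15.2 × 8.85×10⁻¹² × 2.67×10⁻³ / 4.09×10⁻⁵ = 8.79×10⁻⁹ F.
C₂ = κ₂ε₀A/d₂ = 1.56 × 8.85×10⁻¹² × 2.67×10⁻³ / 1.12×10⁻⁴ = 3.29×10⁻¹⁰ F.
C = (1/C₁ + 1/C₂)⁻¹ = 3.17×10⁻¹⁰ F.

317 pF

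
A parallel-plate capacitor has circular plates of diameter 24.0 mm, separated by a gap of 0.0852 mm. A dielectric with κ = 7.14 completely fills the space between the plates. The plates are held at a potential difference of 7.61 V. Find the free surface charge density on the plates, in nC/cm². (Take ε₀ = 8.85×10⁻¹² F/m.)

A = π(24.0/2 mm)² = 4.52×10⁻⁴ m².
C = κε₀A/d = 7.14 × 8.85×10⁻¹² × 4.52×10⁻⁴ / 8.52×10⁻⁵ = 3.36×10⁻¹⁰ F.
σ = Q/A = CV/A = 3.36×10⁻¹⁰ × 7.61 / 4.52×10⁻⁴ = 5.64×10⁻⁶ C/m².

0.564 nC/cm²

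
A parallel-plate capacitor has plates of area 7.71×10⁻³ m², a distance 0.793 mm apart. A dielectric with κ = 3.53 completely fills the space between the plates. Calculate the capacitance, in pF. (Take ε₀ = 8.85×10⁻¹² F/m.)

C ≈ 304 pF

C = κε₀A/d = 3.53 × 8.85×10⁻¹² × 7.71×10⁻³ / 7.93×10⁻⁴ = 3.04×10⁻¹⁰ F.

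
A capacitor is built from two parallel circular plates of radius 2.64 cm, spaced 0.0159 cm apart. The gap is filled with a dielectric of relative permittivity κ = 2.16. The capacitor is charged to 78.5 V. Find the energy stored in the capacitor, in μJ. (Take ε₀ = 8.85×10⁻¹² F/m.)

A = π(2.64 cm)² = 2.19×10⁻³ m².
C = κε₀A/d = 2.16 × 8.85×10⁻¹² × 2.19×10⁻³ / 1.59×10⁻⁴ = 2.63×10⁻¹⁰ F.
U = ½CV² = ½ × 2.63×10⁻¹⁰ × (78.5)² = 8.11×10⁻⁷ J.

U ≈ 0.811 μJ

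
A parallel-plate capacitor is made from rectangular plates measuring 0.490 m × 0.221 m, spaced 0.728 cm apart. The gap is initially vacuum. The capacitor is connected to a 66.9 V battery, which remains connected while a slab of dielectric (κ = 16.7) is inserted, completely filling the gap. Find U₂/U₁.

16.7

Battery connected ⇒ V is held fixed.
C₂ = 16.7 C₁ and U = ½CV², so U₂/U₁ = C₂/C₁ = 16.7.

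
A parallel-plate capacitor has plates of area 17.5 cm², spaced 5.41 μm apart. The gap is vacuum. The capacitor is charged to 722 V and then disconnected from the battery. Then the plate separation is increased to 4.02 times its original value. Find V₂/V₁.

Isolated ⇒ Q is held fixed.
C₂ = 0.249 C₁ and V = Q/C, so V₂/V₁ = C₁/C₂ = 4.02.

4.02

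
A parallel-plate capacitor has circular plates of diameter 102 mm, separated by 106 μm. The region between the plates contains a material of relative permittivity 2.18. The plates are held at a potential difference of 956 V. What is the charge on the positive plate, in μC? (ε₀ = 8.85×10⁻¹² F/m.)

Q ≈ 1.42 μC

A = π(102/2 mm)² = 8.17×10⁻³ m².
C = κε₀A/d = 2.18 × 8.85×10⁻¹² × 8.17×10⁻³ / 1.06×10⁻⁴ = 1.49×10⁻⁹ F.
Q = CV = 1.49×10⁻⁹ × 956 = 1.42×10⁻⁶ C.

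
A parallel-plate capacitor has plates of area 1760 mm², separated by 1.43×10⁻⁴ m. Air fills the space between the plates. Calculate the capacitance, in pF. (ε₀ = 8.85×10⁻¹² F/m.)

A = 1760 mm² = 1.76×10⁻³ m².
C = ε₀A/d = 8.85×10⁻¹² × 1.76×10⁻³ / 1.43×10⁻⁴ = 1.09×10⁻¹⁰ F.

109 pF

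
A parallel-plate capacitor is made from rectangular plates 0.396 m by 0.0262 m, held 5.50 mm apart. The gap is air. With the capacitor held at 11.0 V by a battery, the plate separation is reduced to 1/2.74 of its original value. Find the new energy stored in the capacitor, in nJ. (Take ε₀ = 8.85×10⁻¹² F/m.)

U ≈ 2.77 nJ

A = 0.396 × 0.0262 m² = 1.04×10⁻² m².
Initially C₁ = ε₀A/d = 8.85×10⁻¹² × 1.04×10⁻² / 5.50×10⁻³ = 1.67×10⁻¹¹ F.
U₁ = 1.01×10⁻⁹ J.
Battery connected ⇒ V is held fixed. C₂ = 2.74 C₁ and U = ½CV², so U₂/U₁ = C₂/C₁ = 2.74.
U₂ = 2.74 × 1.01×10⁻⁹ = 2.77×10⁻⁹ J.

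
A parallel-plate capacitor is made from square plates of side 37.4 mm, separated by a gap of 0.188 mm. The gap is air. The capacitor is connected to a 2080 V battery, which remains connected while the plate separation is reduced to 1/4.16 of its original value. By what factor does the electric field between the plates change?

Battery connected ⇒ V is held fixed.
E = V/d, so E₂/E₁ = d₁/d₂ = 4.16.

E₂/E₁ ≈ 4.16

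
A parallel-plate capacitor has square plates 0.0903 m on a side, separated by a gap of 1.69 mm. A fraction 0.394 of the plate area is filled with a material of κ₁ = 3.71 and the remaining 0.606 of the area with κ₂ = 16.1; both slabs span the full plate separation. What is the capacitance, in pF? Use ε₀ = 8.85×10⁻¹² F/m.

C ≈ 479 pF

A = (0.0903 m)² = 8.15×10⁻³ m².
Side-by-side slabs ⇒ two capacitors in parallel, each spanning the full gap.
C₁ = κ₁ε₀A₁/d = 3.71 × 8.85×10⁻¹² × 3.21×10⁻³ / 1.69×10⁻³ = 6.24×10⁻¹¹ F.
C₂ = κ₂ε₀A₂/d = 16.1 × 8.85×10⁻¹² × 4.94×10⁻³ / 1.69×10⁻³ = 4.17×10⁻¹⁰ F.
C = C₁ + C₂ = 4.79×10⁻¹⁰ F.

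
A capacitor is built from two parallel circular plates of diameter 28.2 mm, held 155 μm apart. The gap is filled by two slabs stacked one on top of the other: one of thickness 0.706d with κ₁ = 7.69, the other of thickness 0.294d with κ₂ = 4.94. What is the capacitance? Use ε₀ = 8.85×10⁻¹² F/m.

236 pF

A = π(28.2/2 mm)² = 6.25×10⁻⁴ m².
Stacked slabs ⇒ two capacitors in series, each with the full plate area.
C₁ = κ₁ε₀A/d₁ = 7.69 × 8.85×10⁻¹² × 6.25×10⁻⁴ / 1.09×10⁻⁴ = 3.88×10⁻¹⁰ F.
C₂ = κ₂ε₀A/d₂ = 4.94 × 8.85×10⁻¹² × 6.25×10⁻⁴ / 4.56×10⁻⁵ = 5.99×10⁻¹⁰ F.
C = (1/C₁ + 1/C₂)⁻¹ = 2.36×10⁻¹⁰ F.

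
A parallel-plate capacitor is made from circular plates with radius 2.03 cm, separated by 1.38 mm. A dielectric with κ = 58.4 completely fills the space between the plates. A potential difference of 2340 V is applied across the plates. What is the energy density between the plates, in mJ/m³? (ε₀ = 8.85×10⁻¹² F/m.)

u ≈ 7.43×10⁵ mJ/m³

E = V/d = 2340 / 1.38×10⁻³ = 1.70×10⁶ V/m.
u = ½κε₀E² = ½ × 58.4 × 8.85×10⁻¹² × (1.70×10⁶)² = 7.43×10² J/m³.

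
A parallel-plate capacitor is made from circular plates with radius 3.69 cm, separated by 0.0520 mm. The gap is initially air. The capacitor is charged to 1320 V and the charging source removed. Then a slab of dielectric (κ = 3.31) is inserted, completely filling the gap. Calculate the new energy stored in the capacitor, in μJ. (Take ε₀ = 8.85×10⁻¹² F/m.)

U ≈ 192 μJ

A = π(3.69 cm)² = 4.28×10⁻³ m².
Initially C₁ = ε₀A/d = 8.85×10⁻¹² × 4.28×10⁻³ / 5.20×10⁻⁵ = 7.28×10⁻¹⁰ F.
U₁ = 6.34×10⁻⁴ J.
Isolated ⇒ Q is held fixed. C₂ = 3.31 C₁ and U = Q²/(2C), so U₂/U₁ = C₁/C₂ = 0.302.
U₂ = 0.302 × 6.34×10⁻⁴ = 1.92×10⁻⁴ J.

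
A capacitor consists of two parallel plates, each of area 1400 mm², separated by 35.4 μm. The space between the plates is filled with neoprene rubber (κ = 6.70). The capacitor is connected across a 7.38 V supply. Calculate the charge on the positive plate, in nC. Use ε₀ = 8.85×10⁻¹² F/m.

Q ≈ 17.3 nC

A = 1400 mm² = 1.40×10⁻³ m².
C = κε₀A/d = 6.70 × 8.85×10⁻¹² × 1.40×10⁻³ / 3.54×10⁻⁵ = 2.34×10⁻⁹ F.
Q = CV = 2.34×10⁻⁹ × 7.38 = 1.73×10⁻⁸ C.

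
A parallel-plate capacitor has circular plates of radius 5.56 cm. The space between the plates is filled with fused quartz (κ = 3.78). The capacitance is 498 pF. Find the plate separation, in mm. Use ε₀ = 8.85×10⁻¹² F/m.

d ≈ 0.652 mm

A = π(5.56 cm)² = 9.71×10⁻³ m².
d = κε₀A/C = 3.78 × 8.85×10⁻¹² × 9.71×10⁻³ / 4.98×10⁻¹⁰ = 6.52×10⁻⁴ m.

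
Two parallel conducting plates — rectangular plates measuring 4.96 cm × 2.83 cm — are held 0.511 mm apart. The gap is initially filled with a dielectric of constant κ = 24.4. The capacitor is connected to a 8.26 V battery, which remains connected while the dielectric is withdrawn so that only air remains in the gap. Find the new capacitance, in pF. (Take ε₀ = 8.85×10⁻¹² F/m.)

A = 4.96 × 2.83 cm² = 1.40×10⁻³ m².
Initially C₁ = κε₀A/d = 24.4 × 8.85×10⁻¹² × 1.40×10⁻³ / 5.11×10⁻⁴ = 5.93×10⁻¹⁰ F.
C = κε₀A/d scales with κ, so C₂/C₁ = 1/κ = 1/24.4 = 0.0410.
C₂ = 0.0410 × 5.93×10⁻¹⁰ = 2.43×10⁻¹¹ F.

C ≈ 24.3 pF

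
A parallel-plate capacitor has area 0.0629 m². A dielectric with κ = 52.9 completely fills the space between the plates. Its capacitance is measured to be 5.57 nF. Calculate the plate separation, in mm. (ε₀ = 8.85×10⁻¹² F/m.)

d = κε₀A/C = 52.9 × 8.85×10⁻¹² × 6.29×10⁻² / 5.57×10⁻⁹ = 5.29×10⁻³ m.

d ≈ 5.29 mm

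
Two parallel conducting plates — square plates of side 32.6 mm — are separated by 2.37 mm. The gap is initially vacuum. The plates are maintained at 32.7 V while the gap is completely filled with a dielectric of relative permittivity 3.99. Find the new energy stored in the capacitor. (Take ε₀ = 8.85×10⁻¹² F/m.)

A = (32.6 mm)² = 1.06×10⁻³ m².
Initially C₁ = ε₀A/d = 8.85×10⁻¹² × 1.06×10⁻³ / 2.37×10⁻³ = 3.97×10⁻¹² F.
U₁ = 2.12×10⁻⁹ J.
Battery connected ⇒ V is held fixed. C₂ = 3.99 C₁ and U = ½CV², so U₂/U₁ = C₂/C₁ = 3.99.
U₂ = 3.99 × 2.12×10⁻⁹ = 8.47×10⁻⁹ J.

U ≈ 8.47 nJ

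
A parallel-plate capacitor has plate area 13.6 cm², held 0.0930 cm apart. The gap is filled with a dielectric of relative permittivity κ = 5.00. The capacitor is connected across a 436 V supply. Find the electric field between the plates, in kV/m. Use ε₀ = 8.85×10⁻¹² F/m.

E = V/d = 436 / 9.30×10⁻⁴ = 4.69×10⁵ V/m.

469 kV/m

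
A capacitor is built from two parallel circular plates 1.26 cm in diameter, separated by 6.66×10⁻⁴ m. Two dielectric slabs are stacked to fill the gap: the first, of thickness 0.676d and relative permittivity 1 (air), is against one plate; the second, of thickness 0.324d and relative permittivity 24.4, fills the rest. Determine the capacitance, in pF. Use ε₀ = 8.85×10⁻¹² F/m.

C ≈ 2.40 pF

A = π(1.26/2 cm)² = 1.25×10⁻⁴ m².
Stacked slabs ⇒ two capacitors in series, each with the full plate area.
C₁ = κ₁ε₀A/d₁ = 1.00 × 8.85×10⁻¹² × 1.25×10⁻⁴ / 4.50×10⁻⁴ = 2.45×10⁻¹² F.
C₂ = κ₂ε₀A/d₂ = 24.4 × 8.85×10⁻¹² × 1.25×10⁻⁴ / 2.16×10⁻⁴ = 1.25×10⁻¹⁰ F.
C = (1/C₁ + 1/C₂)⁻¹ = 2.40×10⁻¹² F.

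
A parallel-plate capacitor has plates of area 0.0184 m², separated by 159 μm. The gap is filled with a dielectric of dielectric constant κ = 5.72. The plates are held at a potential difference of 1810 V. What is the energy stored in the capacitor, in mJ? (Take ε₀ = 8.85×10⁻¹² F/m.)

C = κε₀A/d = 5.72 × 8.85×10⁻¹² × 1.84×10⁻² / 1.59×10⁻⁴ = 5.86×10⁻⁹ F.
U = ½CV² = ½ × 5.86×10⁻⁹ × (1810)² = 9.60×10⁻³ J.

9.60 mJ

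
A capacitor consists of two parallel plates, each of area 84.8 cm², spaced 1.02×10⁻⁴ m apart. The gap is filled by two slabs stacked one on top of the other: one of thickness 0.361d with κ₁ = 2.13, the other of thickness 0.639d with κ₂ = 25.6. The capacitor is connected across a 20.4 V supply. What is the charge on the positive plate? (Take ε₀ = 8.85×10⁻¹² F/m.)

Q ≈ 77.2 nC

A = 84.8 cm² = 8.48×10⁻³ m².
Stacked slabs ⇒ two capacitors in series, each with the full plate area.
C₁ = κ₁ε₀A/d₁ = 2.13 × 8.85×10⁻¹² × 8.48×10⁻³ / 3.68×10⁻⁵ = 4.34×10⁻⁹ F.
C₂ = κ₂ε₀A/d₂ = 25.6 × 8.85×10⁻¹² × 8.48×10⁻³ / 6.52×10⁻⁵ = 2.95×10⁻⁸ F.
C = (1/C₁ + 1/C₂)⁻¹ = 3.78×10⁻⁹ F.
Q = CV = 3.78×10⁻⁹ × 20.4 = 7.72×10⁻⁸ C.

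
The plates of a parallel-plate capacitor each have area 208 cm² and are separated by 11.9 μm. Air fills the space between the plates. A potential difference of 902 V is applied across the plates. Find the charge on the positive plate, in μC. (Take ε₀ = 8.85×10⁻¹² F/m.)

A = 208 cm² = 2.08×10⁻² m².
C = ε₀A/d = 8.85×10⁻¹² × 2.08×10⁻² / 1.19×10⁻⁵ = 1.55×10⁻⁸ F.
Q = CV = 1.55×10⁻⁸ × 902 = 1.40×10⁻⁵ C.

Q ≈ 14.0 μC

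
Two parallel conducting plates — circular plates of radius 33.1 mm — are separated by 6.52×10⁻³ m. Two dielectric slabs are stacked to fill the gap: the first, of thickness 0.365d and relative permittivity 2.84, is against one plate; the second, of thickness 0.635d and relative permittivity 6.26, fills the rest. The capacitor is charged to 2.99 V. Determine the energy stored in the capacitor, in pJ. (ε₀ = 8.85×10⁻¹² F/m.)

90.8 pJ

A = π(33.1 mm)² = 3.44×10⁻³ m².
Stacked slabs ⇒ two capacitors in series, each with the full plate area.
C₁ = κ₁ε₀A/d₁ = 2.84 × 8.85×10⁻¹² × 3.44×10⁻³ / 2.38×10⁻³ = 3.64×10⁻¹¹ F.
C₂ = κ₂ε₀A/d₂ = 6.26 × 8.85×10⁻¹² × 3.44×10⁻³ / 4.14×10⁻³ = 4.61×10⁻¹¹ F.
C = (1/C₁ + 1/C₂)⁻¹ = 2.03×10⁻¹¹ F.
U = ½CV² = ½ × 2.03×10⁻¹¹ × (2.99)² = 9.08×10⁻¹¹ J.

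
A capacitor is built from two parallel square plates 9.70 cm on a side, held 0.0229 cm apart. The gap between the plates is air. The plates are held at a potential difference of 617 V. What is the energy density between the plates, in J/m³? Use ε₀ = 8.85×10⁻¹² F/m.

32.1 J/m³

E = V/d = 617 / 2.29×10⁻⁴ = 2.69×10⁶ V/m.
u = ½ε₀E² = ½ × 8.85×10⁻¹² × (2.69×10⁶)² = 32.1 J/m³.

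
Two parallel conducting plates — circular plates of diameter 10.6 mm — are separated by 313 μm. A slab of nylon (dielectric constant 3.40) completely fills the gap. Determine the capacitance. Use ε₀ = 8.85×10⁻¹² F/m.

A = π(10.6/2 mm)² = 8.82×10⁻⁵ m².
C = κε₀A/d = 3.40 × 8.85×10⁻¹² × 8.82×10⁻⁵ / 3.13×10⁻⁴ = 8.48×10⁻¹² F.

8.48 pF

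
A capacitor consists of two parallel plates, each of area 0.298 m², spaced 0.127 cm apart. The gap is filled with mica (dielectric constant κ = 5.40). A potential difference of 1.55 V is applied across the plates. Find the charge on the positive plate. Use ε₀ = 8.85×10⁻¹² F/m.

C = κε₀A/d = 5.40 × 8.85×10⁻¹² × 0.298 / 1.27×10⁻³ = 1.12×10⁻⁸ F.
Q = CV = 1.12×10⁻⁸ × 1.55 = 1.74×10⁻⁸ C.

Q ≈ 17.4 nC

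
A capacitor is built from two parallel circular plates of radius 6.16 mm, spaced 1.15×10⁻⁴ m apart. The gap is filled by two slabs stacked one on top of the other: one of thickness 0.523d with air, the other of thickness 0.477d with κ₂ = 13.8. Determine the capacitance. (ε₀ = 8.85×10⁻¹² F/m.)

C ≈ 16.5 pF

A = π(6.16 mm)² = 1.19×10⁻⁴ m².
Stacked slabs ⇒ two capacitors in series, each with the full plate area.
C₁ = κ₁ε₀A/d₁ = 1.00 × 8.85×10⁻¹² × 1.19×10⁻⁴ / 6.01×10⁻⁵ = 1.75×10⁻¹¹ F.
C₂ = κ₂ε₀A/d₂ = 13.8 × 8.85×10⁻¹² × 1.19×10⁻⁴ / 5.49×10⁻⁵ = 2.65×10⁻¹⁰ F.
C = (1/C₁ + 1/C₂)⁻¹ = 1.65×10⁻¹¹ F.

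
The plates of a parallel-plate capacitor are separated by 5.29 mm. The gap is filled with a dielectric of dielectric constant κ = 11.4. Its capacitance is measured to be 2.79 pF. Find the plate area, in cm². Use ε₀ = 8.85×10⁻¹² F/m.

1.46 cm²

A = Cd/(κε₀) = 2.79×10⁻¹² × 5.29×10⁻³ / (11.4 × 8.85×10⁻¹²) = 1.46×10⁻⁴ m².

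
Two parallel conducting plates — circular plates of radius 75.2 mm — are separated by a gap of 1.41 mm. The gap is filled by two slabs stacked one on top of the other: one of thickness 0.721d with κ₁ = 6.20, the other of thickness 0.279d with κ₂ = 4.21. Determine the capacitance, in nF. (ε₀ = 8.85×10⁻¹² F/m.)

C ≈ 0.611 nF

A = π(75.2 mm)² = 1.78×10⁻² m².
Stacked slabs ⇒ two capacitors in series, each with the full plate area.
C₁ = κ₁ε₀A/d₁ = 6.20 × 8.85×10⁻¹² × 1.78×10⁻² / 1.02×10⁻³ = 9.59×10⁻¹⁰ F.
C₂ = κ₂ε₀A/d₂ = 4.21 × 8.85×10⁻¹² × 1.78×10⁻² / 3.93×10⁻⁴ = 1.68×10⁻⁹ F.
C = (1/C₁ + 1/C₂)⁻¹ = 6.11×10⁻¹⁰ F.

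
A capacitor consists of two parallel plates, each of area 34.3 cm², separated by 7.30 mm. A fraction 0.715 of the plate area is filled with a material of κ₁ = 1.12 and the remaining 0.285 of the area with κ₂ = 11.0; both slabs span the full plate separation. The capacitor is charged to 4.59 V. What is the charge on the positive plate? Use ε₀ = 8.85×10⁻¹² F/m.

A = 34.3 cm² = 3.43×10⁻³ m².
Side-by-side slabs ⇒ two capacitors in parallel, each spanning the full gap.
C₁ = κ₁ε₀A₁/d = 1.12 × 8.85×10⁻¹² × 2.45×10⁻³ / 7.30×10⁻³ = 3.33×10⁻¹² F.
C₂ = κ₂ε₀A₂/d = 11.0 × 8.85×10⁻¹² × 9.78×10⁻⁴ / 7.30×10⁻³ = 1.30×10⁻¹¹ F.
C = C₁ + C₂ = 1.64×10⁻¹¹ F.
Q = CV = 1.64×10⁻¹¹ × 4.59 = 7.51×10⁻¹¹ C.

Q ≈ 75.1 pC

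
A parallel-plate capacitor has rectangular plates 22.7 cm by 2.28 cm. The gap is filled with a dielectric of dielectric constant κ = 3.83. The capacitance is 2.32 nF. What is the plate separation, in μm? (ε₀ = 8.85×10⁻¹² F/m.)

d ≈ 75.6 μm

A = 22.7 × 2.28 cm² = 5.18×10⁻³ m².
d = κε₀A/C = 3.83 × 8.85×10⁻¹² × 5.18×10⁻³ / 2.32×10⁻⁹ = 7.56×10⁻⁵ m.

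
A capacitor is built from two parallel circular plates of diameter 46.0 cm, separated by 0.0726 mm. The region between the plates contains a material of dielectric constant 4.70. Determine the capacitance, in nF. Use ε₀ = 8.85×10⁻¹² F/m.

95.2 nF

A = π(46.0/2 cm)² = 0.166 m².
C = κε₀A/d = 4.70 × 8.85×10⁻¹² × 0.166 / 7.26×10⁻⁵ = 9.52×10⁻⁸ F.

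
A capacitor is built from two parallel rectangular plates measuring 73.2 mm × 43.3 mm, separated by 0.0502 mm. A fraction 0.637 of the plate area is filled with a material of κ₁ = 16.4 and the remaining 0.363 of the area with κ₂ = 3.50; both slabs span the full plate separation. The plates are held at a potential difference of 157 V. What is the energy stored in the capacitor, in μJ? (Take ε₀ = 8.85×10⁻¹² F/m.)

A = 73.2 × 43.3 mm² = 3.17×10⁻³ m².
Side-by-side slabs ⇒ two capacitors in parallel, each spanning the full gap.
C₁ = κ₁ε₀A₁/d = 16.4 × 8.85×10⁻¹² × 2.02×10⁻³ / 5.02×10⁻⁵ = 5.84×10⁻⁹ F.
C₂ = κ₂ε₀A₂/d = 3.50 × 8.85×10⁻¹² × 1.15×10⁻³ / 5.02×10⁻⁵ = 7.10×10⁻¹⁰ F.
C = C₁ + C₂ = 6.55×10⁻⁹ F.
U = ½CV² = ½ × 6.55×10⁻⁹ × (157)² = 8.07×10⁻⁵ J.

80.7 μJ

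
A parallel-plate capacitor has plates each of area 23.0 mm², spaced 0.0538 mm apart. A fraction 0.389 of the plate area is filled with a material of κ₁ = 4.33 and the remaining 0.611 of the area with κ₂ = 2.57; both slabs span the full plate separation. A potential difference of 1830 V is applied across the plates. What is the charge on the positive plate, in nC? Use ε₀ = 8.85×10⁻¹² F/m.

A = 23.0 mm² = 2.30×10⁻⁵ m².
Side-by-side slabs ⇒ two capacitors in parallel, each spanning the full gap.
C₁ = κ₁ε₀A₁/d = 4.33 × 8.85×10⁻¹² × 8.95×10⁻⁶ / 5.38×10⁻⁵ = 6.37×10⁻¹² F.
C₂ = κ₂ε₀A₂/d = 2.57 × 8.85×10⁻¹² × 1.41×10⁻⁵ / 5.38×10⁻⁵ = 5.94×10⁻¹² F.
C = C₁ + C₂ = 1.23×10⁻¹¹ F.
Q = CV = 1.23×10⁻¹¹ × 1830 = 2.25×10⁻⁸ C.

Q ≈ 22.5 nC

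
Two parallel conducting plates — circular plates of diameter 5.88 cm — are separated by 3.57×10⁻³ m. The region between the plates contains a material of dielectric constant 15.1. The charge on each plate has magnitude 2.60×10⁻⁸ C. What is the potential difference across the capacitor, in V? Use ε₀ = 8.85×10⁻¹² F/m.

A = π(5.88/2 cm)² = 2.72×10⁻³ m².
C = κε₀A/d = 15.1 × 8.85×10⁻¹² × 2.72×10⁻³ / 3.57×10⁻³ = 1.02×10⁻¹⁰ F.
V = Q/C = 2.60×10⁻⁸ / 1.02×10⁻¹⁰ = 2.56×10² V.

V ≈ 256 V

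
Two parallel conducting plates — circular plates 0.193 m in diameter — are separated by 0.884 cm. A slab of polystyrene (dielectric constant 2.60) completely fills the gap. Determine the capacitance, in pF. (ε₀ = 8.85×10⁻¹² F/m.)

C ≈ 76.1 pF

A = π(0.193/2 m)² = 2.93×10⁻² m².
C = κε₀A/d = 2.60 × 8.85×10⁻¹² × 2.93×10⁻² / 8.84×10⁻³ = 7.61×10⁻¹¹ F.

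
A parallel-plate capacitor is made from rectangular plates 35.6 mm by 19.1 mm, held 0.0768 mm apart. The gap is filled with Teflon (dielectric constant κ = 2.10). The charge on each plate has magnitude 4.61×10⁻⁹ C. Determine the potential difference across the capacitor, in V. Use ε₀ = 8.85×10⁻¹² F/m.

V ≈ 28.0 V

A = 35.6 × 19.1 mm² = 6.80×10⁻⁴ m².
C = κε₀A/d = 2.10 × 8.85×10⁻¹² × 6.80×10⁻⁴ / 7.68×10⁻⁵ = 1.65×10⁻¹⁰ F.
V = Q/C = 4.61×10⁻⁹ / 1.65×10⁻¹⁰ = 28.0 V.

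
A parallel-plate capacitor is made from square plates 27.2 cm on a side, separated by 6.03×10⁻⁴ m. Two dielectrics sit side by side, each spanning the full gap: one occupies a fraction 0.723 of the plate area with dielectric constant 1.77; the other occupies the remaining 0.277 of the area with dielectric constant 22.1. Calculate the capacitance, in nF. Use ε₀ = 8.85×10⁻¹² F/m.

C ≈ 8.04 nF

A = (27.2 cm)² = 7.40×10⁻² m².
Side-by-side slabs ⇒ two capacitors in parallel, each spanning the full gap.
C₁ = κ₁ε₀A₁/d = 1.77 × 8.85×10⁻¹² × 5.35×10⁻² / 6.03×10⁻⁴ = 1.39×10⁻⁹ F.
C₂ = κ₂ε₀A₂/d = 22.1 × 8.85×10⁻¹² × 2.05×10⁻² / 6.03×10⁻⁴ = 6.65×10⁻⁹ F.
C = C₁ + C₂ = 8.04×10⁻⁹ F.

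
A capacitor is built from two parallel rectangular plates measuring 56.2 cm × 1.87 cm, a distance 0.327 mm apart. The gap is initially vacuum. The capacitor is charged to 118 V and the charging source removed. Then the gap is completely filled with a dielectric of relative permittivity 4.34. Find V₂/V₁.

V₂/V₁ ≈ 0.230

Isolated ⇒ Q is held fixed.
C₂ = 4.34 C₁ and V = Q/C, so V₂/V₁ = C₁/C₂ = 0.230.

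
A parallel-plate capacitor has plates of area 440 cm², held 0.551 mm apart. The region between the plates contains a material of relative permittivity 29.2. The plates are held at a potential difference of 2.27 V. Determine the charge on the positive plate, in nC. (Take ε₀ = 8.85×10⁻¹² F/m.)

Q ≈ 46.8 nC

A = 440 cm² = 4.40×10⁻² m².
C = κε₀A/d = 29.2 × 8.85×10⁻¹² × 4.40×10⁻² / 5.51×10⁻⁴ = 2.06×10⁻⁸ F.
Q = CV = 2.06×10⁻⁸ × 2.27 = 4.68×10⁻⁸ C.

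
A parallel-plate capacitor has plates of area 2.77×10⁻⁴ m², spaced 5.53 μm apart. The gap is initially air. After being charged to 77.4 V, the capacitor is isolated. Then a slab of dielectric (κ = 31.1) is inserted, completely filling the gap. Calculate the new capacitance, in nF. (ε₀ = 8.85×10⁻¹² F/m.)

Initially C₁ = ε₀A/d = 8.85×10⁻¹² × 2.77×10⁻⁴ / 5.53×10⁻⁶ = 4.43×10⁻¹⁰ F.
C = κε₀A/d scales with κ, so C₂/C₁ = κ = 31.1.
C₂ = 31.1 × 4.43×10⁻¹⁰ = 1.38×10⁻⁸ F.

13.8 nF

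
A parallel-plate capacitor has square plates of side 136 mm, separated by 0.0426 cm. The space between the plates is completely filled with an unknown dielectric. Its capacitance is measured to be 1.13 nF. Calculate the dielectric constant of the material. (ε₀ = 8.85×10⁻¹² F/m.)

A = (136 mm)² = 1.85×10⁻² m².
κ = Cd/(ε₀A) = 1.13×10⁻⁹ × 4.26×10⁻⁴ / (8.85×10⁻¹² × 1.85×10⁻²) = 2.94.

2.94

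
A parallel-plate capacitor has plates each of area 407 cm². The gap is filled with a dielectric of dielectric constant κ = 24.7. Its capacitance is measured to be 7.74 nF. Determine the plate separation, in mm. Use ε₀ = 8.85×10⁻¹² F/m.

1.15 mm

A = 407 cm² = 4.07×10⁻² m².
d = κε₀A/C = 24.7 × 8.85×10⁻¹² × 4.07×10⁻² / 7.74×10⁻⁹ = 1.15×10⁻³ m.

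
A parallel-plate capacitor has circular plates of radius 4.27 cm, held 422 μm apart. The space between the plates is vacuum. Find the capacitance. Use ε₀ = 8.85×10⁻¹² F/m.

120 pF

A = π(4.27 cm)² = 5.73×10⁻³ m².
C = ε₀A/d = 8.85×10⁻¹² × 5.73×10⁻³ / 4.22×10⁻⁴ = 1.20×10⁻¹⁰ F.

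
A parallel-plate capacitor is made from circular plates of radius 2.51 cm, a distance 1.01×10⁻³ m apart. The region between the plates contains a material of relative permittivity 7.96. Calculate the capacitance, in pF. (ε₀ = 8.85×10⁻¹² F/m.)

A = π(2.51 cm)² = 1.98×10⁻³ m².
C = κε₀A/d = 7.96 × 8.85×10⁻¹² × 1.98×10⁻³ / 1.01×10⁻³ = 1.38×10⁻¹⁰ F.

C ≈ 138 pF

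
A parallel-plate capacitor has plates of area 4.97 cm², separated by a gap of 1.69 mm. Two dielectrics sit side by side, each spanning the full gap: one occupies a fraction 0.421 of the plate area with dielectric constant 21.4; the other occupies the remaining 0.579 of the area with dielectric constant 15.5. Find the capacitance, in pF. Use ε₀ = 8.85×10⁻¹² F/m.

46.8 pF

A = 4.97 cm² = 4.97×10⁻⁴ m².
Side-by-side slabs ⇒ two capacitors in parallel, each spanning the full gap.
C₁ = κ₁ε₀A₁/d = 21.4 × 8.85×10⁻¹² × 2.09×10⁻⁴ / 1.69×10⁻³ = 2.34×10⁻¹¹ F.
C₂ = κ₂ε₀A₂/d = 15.5 × 8.85×10⁻¹² × 2.88×10⁻⁴ / 1.69×10⁻³ = 2.34×10⁻¹¹ F.
C = C₁ + C₂ = 4.68×10⁻¹¹ F.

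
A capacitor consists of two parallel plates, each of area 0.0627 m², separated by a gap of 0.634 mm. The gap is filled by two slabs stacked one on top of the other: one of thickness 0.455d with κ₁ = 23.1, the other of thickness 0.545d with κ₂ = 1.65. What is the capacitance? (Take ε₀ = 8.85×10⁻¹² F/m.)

Stacked slabs ⇒ two capacitors in series, each with the full plate area.
C₁ = κ₁ε₀A/d₁ = 23.1 × 8.85×10⁻¹² × 6.27×10⁻² / 2.88×10⁻⁴ = 4.44×10⁻⁸ F.
C₂ = κ₂ε₀A/d₂ = 1.65 × 8.85×10⁻¹² × 6.27×10⁻² / 3.46×10⁻⁴ = 2.65×10⁻⁹ F.
C = (1/C₁ + 1/C₂)⁻¹ = 2.50×10⁻⁹ F.

2.50 nF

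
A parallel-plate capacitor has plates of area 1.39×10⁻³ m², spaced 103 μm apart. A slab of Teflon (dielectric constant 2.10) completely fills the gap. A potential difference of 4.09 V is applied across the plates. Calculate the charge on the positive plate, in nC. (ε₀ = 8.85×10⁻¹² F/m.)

Q ≈ 1.03 nC

C = κε₀A/d = 2.10 × 8.85×10⁻¹² × 1.39×10⁻³ / 1.03×10⁻⁴ = 2.51×10⁻¹⁰ F.
Q = CV = 2.51×10⁻¹⁰ × 4.09 = 1.03×10⁻⁹ C.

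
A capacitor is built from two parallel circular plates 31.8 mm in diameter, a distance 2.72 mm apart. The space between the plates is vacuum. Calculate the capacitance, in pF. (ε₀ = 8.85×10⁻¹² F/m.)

A = π(31.8/2 mm)² = 7.94×10⁻⁴ m².
C = ε₀A/d = 8.85×10⁻¹² × 7.94×10⁻⁴ / 2.72×10⁻³ = 2.58×10⁻¹² F.

2.58 pF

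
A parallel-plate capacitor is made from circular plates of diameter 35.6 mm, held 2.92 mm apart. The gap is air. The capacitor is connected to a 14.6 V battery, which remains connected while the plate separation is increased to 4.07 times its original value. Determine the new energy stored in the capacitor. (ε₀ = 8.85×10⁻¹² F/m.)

79.0 pJ

A = π(35.6/2 mm)² = 9.95×10⁻⁴ m².
Initially C₁ = ε₀A/d = 8.85×10⁻¹² × 9.95×10⁻⁴ / 2.92×10⁻³ = 3.02×10⁻¹² F.
U₁ = 3.22×10⁻¹⁰ J.
Battery connected ⇒ V is held fixed. C₂ = 0.246 C₁ and U = ½CV², so U₂/U₁ = C₂/C₁ = 0.246.
U₂ = 0.246 × 3.22×10⁻¹⁰ = 7.90×10⁻¹¹ J.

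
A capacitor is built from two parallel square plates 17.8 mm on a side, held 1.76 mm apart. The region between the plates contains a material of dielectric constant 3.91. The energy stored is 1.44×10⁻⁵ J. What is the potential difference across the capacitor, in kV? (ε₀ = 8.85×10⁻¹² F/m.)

V ≈ 2.15 kV

A = (17.8 mm)² = 3.17×10⁻⁴ m².
C = κε₀A/d = 3.91 × 8.85×10⁻¹² × 3.17×10⁻⁴ / 1.76×10⁻³ = 6.23×10⁻¹² F.
V = √(2U/C) = √(2 × 1.44×10⁻⁵ / 6.23×10⁻¹²) = 2.15×10³ V.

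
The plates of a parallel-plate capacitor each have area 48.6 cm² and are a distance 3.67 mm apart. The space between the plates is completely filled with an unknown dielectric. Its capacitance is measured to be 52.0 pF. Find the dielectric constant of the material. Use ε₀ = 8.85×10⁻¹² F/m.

A = 48.6 cm² = 4.86×10⁻³ m².
κ = Cd/(ε₀A) = 5.20×10⁻¹¹ × 3.67×10⁻³ / (8.85×10⁻¹² × 4.86×10⁻³) = 4.44.

4.44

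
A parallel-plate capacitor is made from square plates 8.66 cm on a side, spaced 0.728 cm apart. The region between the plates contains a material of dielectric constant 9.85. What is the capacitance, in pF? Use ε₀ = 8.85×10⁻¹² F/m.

C ≈ 89.8 pF

A = (8.66 cm)² = 7.50×10⁻³ m².
C = κε₀A/d = 9.85 × 8.85×10⁻¹² × 7.50×10⁻³ / 7.28×10⁻³ = 8.98×10⁻¹¹ F.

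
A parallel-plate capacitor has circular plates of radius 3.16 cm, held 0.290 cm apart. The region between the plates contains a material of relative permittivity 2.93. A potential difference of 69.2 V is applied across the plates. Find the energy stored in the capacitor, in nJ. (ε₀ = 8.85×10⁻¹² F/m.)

U ≈ 67.2 nJ

A = π(3.16 cm)² = 3.14×10⁻³ m².
C = κε₀A/d = 2.93 × 8.85×10⁻¹² × 3.14×10⁻³ / 2.90×10⁻³ = 2.81×10⁻¹¹ F.
U = ½CV² = ½ × 2.81×10⁻¹¹ × (69.2)² = 6.72×10⁻⁸ J.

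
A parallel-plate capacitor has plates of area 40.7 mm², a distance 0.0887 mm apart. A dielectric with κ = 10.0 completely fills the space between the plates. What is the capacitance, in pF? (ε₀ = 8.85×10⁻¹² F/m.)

A = 40.7 mm² = 4.07×10⁻⁵ m².
C = κε₀A/d = 10.0 × 8.85×10⁻¹² × 4.07×10⁻⁵ / 8.87×10⁻⁵ = 4.06×10⁻¹¹ F.

C ≈ 40.6 pF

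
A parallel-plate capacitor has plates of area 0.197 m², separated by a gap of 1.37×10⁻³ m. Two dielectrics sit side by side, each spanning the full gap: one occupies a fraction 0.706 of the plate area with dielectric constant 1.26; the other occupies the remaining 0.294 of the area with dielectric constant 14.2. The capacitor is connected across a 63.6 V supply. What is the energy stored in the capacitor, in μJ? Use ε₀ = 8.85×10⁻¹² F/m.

Side-by-side slabs ⇒ two capacitors in parallel, each spanning the full gap.
C₁ = κ₁ε₀A₁/d = 1.26 × 8.85×10⁻¹² × 0.139 / 1.37×10⁻³ = 1.13×10⁻⁹ F.
C₂ = κ₂ε₀A₂/d = 14.2 × 8.85×10⁻¹² × 5.79×10⁻² / 1.37×10⁻³ = 5.31×10⁻⁹ F.
C = C₁ + C₂ = 6.44×10⁻⁹ F.
U = ½CV² = ½ × 6.44×10⁻⁹ × (63.6)² = 1.30×10⁻⁵ J.

U ≈ 13.0 μJ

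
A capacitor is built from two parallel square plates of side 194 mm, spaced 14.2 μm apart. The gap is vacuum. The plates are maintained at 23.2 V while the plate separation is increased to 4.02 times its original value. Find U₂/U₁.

U₂/U₁ ≈ 0.249

Battery connected ⇒ V is held fixed.
C₂ = 0.249 C₁ and U = ½CV², so U₂/U₁ = C₂/C₁ = 0.249.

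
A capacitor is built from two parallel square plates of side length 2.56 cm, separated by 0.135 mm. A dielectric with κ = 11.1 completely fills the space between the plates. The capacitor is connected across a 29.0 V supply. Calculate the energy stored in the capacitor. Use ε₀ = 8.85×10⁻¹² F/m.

A = (2.56 cm)² = 6.55×10⁻⁴ m².
C = κε₀A/d = 11.1 × 8.85×10⁻¹² × 6.55×10⁻⁴ / 1.35×10⁻⁴ = 4.77×10⁻¹⁰ F.
U = ½CV² = ½ × 4.77×10⁻¹⁰ × (29.0)² = 2.01×10⁻⁷ J.

U ≈ 201 nJ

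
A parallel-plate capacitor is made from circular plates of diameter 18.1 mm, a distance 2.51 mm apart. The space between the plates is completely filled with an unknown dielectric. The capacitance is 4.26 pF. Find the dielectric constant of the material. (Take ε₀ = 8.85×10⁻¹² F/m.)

A = π(18.1/2 mm)² = 2.57×10⁻⁴ m².
κ = Cd/(ε₀A) = 4.26×10⁻¹² × 2.51×10⁻³ / (8.85×10⁻¹² × 2.57×10⁻⁴) = 4.70.

4.70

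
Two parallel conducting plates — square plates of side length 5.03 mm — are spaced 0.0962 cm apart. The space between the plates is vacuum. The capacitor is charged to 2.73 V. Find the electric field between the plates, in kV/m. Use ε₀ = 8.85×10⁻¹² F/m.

E ≈ 2.84 kV/m

E = V/d = 2.73 / 9.62×10⁻⁴ = 2.84×10³ V/m.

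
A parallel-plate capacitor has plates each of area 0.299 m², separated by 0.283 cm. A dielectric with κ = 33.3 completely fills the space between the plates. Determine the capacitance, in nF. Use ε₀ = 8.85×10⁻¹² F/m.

C = κε₀A/d = 33.3 × 8.85×10⁻¹² × 0.299 / 2.83×10⁻³ = 3.11×10⁻⁸ F.

31.1 nF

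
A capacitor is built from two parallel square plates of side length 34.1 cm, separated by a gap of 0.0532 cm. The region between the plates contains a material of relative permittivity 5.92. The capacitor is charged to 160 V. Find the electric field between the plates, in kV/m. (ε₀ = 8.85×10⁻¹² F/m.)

301 kV/m

E = V/d = 160 / 5.32×10⁻⁴ = 3.01×10⁵ V/m.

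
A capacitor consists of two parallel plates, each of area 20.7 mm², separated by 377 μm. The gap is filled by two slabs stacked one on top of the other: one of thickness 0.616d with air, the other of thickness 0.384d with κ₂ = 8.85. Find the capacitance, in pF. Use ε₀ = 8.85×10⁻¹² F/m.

C ≈ 0.737 pF

A = 20.7 mm² = 2.07×10⁻⁵ m².
Stacked slabs ⇒ two capacitors in series, each with the full plate area.
C₁ = κ₁ε₀A/d₁ = 1.00 × 8.85×10⁻¹² × 2.07×10⁻⁵ / 2.32×10⁻⁴ = 7.89×10⁻¹³ F.
C₂ = κ₂ε₀A/d₂ = 8.85 × 8.85×10⁻¹² × 2.07×10⁻⁵ / 1.45×10⁻⁴ = 1.12×10⁻¹¹ F.
C = (1/C₁ + 1/C₂)⁻¹ = 7.37×10⁻¹³ F.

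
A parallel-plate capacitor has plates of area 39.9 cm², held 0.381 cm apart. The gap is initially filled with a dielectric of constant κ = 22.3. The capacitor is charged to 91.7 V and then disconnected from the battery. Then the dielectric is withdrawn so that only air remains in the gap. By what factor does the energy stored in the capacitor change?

U₂/U₁ ≈ 22.3

Isolated ⇒ Q is held fixed.
C₂ = 0.0448 C₁ and U = Q²/(2C), so U₂/U₁ = C₁/C₂ = 22.3.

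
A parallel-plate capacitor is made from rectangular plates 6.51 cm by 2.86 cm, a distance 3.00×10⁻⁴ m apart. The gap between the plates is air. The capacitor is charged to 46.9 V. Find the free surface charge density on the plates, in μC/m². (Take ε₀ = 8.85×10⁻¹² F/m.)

1.38 μC/m²

A = 6.51 × 2.86 cm² = 1.86×10⁻³ m².
C = ε₀A/d = 8.85×10⁻¹² × 1.86×10⁻³ / 3.00×10⁻⁴ = 5.49×10⁻¹¹ F.
σ = Q/A = CV/A = 5.49×10⁻¹¹ × 46.9 / 1.86×10⁻³ = 1.38×10⁻⁶ C/m².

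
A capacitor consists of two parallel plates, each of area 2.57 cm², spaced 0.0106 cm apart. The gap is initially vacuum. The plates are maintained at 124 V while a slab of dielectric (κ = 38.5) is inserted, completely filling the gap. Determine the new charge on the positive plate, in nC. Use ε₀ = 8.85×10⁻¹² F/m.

A = 2.57 cm² = 2.57×10⁻⁴ m².
Initially C₁ = ε₀A/d = 8.85×10⁻¹² × 2.57×10⁻⁴ / 1.06×10⁻⁴ = 2.15×10⁻¹¹ F.
Q₁ = 2.66×10⁻⁹ C.
Battery connected ⇒ V is held fixed. C₂ = 38.5 C₁ and Q = CV, so Q₂/Q₁ = C₂/C₁ = 38.5.
Q₂ = 38.5 × 2.66×10⁻⁹ = 1.02×10⁻⁷ C.

Q ≈ 102 nC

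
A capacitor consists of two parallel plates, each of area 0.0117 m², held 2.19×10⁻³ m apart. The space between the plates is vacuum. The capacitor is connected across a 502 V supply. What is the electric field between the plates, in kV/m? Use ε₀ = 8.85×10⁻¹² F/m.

E ≈ 229 kV/m

E = V/d = 502 / 2.19×10⁻³ = 2.29×10⁵ V/m.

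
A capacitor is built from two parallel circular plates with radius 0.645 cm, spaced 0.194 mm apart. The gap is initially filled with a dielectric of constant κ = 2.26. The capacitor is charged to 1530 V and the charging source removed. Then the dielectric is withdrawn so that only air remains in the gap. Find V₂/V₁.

Isolated ⇒ Q is held fixed.
C₂ = 0.442 C₁ and V = Q/C, so V₂/V₁ = C₁/C₂ = 2.26.

V₂/V₁ ≈ 2.26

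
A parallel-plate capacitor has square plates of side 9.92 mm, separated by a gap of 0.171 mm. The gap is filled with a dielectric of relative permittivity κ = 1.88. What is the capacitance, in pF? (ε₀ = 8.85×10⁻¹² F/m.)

C ≈ 9.57 pF

A = (9.92 mm)² = 9.84×10⁻⁵ m².
C = κε₀A/d = 1.88 × 8.85×10⁻¹² × 9.84×10⁻⁵ / 1.71×10⁻⁴ = 9.57×10⁻¹² F.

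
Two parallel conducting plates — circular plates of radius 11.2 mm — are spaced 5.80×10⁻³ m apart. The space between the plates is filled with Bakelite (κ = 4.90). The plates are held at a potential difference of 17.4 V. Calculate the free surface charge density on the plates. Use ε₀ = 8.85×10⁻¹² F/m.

A = π(11.2 mm)² = 3.94×10⁻⁴ m².
C = κε₀A/d = 4.90 × 8.85×10⁻¹² × 3.94×10⁻⁴ / 5.80×10⁻³ = 2.95×10⁻¹² F.
σ = Q/A = CV/A = 2.95×10⁻¹² × 17.4 / 3.94×10⁻⁴ = 1.30×10⁻⁷ C/m².

σ ≈ 130 nC/m²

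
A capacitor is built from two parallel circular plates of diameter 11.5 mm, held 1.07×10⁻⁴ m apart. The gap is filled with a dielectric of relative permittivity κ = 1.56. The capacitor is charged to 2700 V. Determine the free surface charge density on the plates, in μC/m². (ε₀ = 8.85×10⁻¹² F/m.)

348 μC/m²

A = π(11.5/2 mm)² = 1.04×10⁻⁴ m².
C = κε₀A/d = 1.56 × 8.85×10⁻¹² × 1.04×10⁻⁴ / 1.07×10⁻⁴ = 1.34×10⁻¹¹ F.
σ = Q/A = CV/A = 1.34×10⁻¹¹ × 2700 / 1.04×10⁻⁴ = 3.48×10⁻⁴ C/m².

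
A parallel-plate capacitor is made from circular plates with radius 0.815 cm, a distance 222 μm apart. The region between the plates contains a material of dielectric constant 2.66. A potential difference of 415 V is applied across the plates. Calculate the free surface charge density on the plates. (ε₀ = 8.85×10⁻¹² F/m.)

44.0 μC/m²

A = π(0.815 cm)² = 2.09×10⁻⁴ m².
C = κε₀A/d = 2.66 × 8.85×10⁻¹² × 2.09×10⁻⁴ / 2.22×10⁻⁴ = 2.21×10⁻¹¹ F.
σ = Q/A = CV/A = 2.21×10⁻¹¹ × 415 / 2.09×10⁻⁴ = 4.40×10⁻⁵ C/m².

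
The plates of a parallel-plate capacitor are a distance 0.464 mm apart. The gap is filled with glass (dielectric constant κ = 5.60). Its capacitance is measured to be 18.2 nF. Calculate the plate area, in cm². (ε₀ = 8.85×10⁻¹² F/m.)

A ≈ 1704 cm²

A = Cd/(κε₀) = 1.82×10⁻⁸ × 4.64×10⁻⁴ / (5.60 × 8.85×10⁻¹²) = 0.170 m².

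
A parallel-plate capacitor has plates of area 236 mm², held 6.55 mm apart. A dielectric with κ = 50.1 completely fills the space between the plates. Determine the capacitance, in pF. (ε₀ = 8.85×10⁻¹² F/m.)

C ≈ 16.0 pF

A = 236 mm² = 2.36×10⁻⁴ m².
C = κε₀A/d = 50.1 × 8.85×10⁻¹² × 2.36×10⁻⁴ / 6.55×10⁻³ = 1.60×10⁻¹¹ F.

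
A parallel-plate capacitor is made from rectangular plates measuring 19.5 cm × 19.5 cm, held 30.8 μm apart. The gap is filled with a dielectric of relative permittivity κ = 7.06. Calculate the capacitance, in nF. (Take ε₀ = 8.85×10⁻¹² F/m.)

C ≈ 77.1 nF

A = 19.5 × 19.5 cm² = 3.80×10⁻² m².
C = κε₀A/d = 7.06 × 8.85×10⁻¹² × 3.80×10⁻² / 3.08×10⁻⁵ = 7.71×10⁻⁸ F.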